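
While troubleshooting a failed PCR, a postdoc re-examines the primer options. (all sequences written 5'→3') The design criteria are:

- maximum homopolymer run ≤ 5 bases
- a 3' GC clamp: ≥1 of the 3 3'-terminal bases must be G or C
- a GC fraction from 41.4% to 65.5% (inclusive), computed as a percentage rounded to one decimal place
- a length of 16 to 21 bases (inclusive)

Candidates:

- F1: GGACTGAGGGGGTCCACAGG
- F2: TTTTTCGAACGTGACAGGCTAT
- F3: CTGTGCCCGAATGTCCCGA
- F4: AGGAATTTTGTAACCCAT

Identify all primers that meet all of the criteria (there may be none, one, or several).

F3 only.

F1 (20 nt, A=4 T=2 G=10 C=4): longest run = 5 ✓; 3' end AGG has 2 G/C ✓; GC 14/20 = 70.0%, outside 41.4–65.5% ✗; length 20 ✓ — fails.
F2 (22 nt, A=5 T=8 G=5 C=4): longest run = 5 ✓; 3' end TAT has 0 G/C, need ≥1 ✗; GC 9/22 = 40.9%, outside 41.4–65.5% ✗; length 22, outside 16–21 ✗ — fails.
F3 (19 nt, A=3 T=4 G=5 C=7): longest run = 3 ✓; 3' end CGA has 2 G/C ✓; GC 12/19 = 63.2% ✓; length 19 ✓ — passes.
F4 (18 nt, A=6 T=6 G=3 C=3): longest run = 4 ✓; 3' end CAT has 1 G/C ✓; GC 6/18 = 33.3%, outside 41.4–65.5% ✗; length 18 ✓ — fails.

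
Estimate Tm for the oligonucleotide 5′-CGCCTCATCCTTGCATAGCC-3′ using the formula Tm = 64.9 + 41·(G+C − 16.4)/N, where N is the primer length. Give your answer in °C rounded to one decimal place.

55.9°C

Base counts: A=3, T=5, G=3, C=9; G+C = 12, N = 20.
Tm = 64.9 + 41·(12 − 16.4)/20 = 64.9 + -180.40/20 = 55.9°C.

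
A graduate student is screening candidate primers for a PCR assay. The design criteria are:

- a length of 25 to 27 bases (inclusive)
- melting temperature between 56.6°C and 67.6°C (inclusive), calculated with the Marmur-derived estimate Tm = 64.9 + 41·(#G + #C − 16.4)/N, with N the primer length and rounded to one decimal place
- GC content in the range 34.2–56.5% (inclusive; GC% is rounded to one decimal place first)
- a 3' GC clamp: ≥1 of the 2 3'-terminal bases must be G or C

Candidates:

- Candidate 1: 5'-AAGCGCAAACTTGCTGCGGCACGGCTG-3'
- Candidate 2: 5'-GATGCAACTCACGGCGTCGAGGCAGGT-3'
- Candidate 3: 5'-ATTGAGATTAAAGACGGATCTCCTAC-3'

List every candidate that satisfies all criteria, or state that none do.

Candidate 1 (27 nt, A=6 T=4 G=9 C=8): length 27 ✓; Tm = 64.9 + 41·(17 − 16.4)/27 = 65.8°C ✓; GC 17/27 = 63.0%, outside 34.2–56.5% ✗; 3' end TG has 1 G/C ✓ — fails.
Candidate 2 (27 nt, A=6 T=4 G=10 C=7): length 27 ✓; Tm = 64.9 + 41·(17 − 16.4)/27 = 65.8°C ✓; GC 17/27 = 63.0%, outside 34.2–56.5% ✗; 3' end GT has 1 G/C ✓ — fails.
Candidate 3 (26 nt, A=9 T=7 G=5 C=5): length 26 ✓; Tm = 64.9 + 41·(10 − 16.4)/26 = 54.8°C, outside 56.6–67.6°C ✗; GC 10/26 = 38.5% ✓; 3' end AC has 1 G/C ✓ — fails.

None of the candidates satisfy all criteria.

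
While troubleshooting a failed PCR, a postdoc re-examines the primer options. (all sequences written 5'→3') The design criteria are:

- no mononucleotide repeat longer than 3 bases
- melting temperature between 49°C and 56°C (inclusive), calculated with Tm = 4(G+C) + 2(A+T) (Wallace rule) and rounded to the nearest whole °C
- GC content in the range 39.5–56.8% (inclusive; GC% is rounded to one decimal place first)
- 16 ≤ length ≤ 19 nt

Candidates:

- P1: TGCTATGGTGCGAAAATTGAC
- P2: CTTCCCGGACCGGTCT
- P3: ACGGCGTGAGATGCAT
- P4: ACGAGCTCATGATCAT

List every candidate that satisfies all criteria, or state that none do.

P1 (21 nt, A=6 T=6 G=6 C=3): longest run = 4, exceeds 3 ✗; Tm = 2·12 + 4·9 = 60°C, outside 49–56°C ✗; GC 9/21 = 42.9% ✓; length 21, outside 16–19 ✗ — fails.
P2 (16 nt, A=1 T=4 G=4 C=7): longest run = 3 ✓; Tm = 2·5 + 4·11 = 54°C ✓; GC 11/16 = 68.8%, outside 39.5–56.8% ✗; length 16 ✓ — fails.
P3 (16 nt, A=4 T=3 G=6 C=3): longest run = 2 ✓; Tm = 2·7 + 4·9 = 50°C ✓; GC 9/16 = 56.3% ✓; length 16 ✓ — passes.
P4 (16 nt, A=5 T=4 G=3 C=4): longest run = 1 ✓; Tm = 2·9 + 4·7 = 46°C, outside 49–56°C ✗; GC 7/16 = 43.8% ✓; length 16 ✓ — fails.

P3 only.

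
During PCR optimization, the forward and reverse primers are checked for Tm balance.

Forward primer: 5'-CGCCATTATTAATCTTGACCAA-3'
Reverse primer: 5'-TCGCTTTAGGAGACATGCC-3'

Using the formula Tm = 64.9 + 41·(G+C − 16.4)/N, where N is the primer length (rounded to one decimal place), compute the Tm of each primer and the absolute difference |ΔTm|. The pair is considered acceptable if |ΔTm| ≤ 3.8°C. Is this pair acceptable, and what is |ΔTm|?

Forward: G+C = 8, N = 22 → Tm = 64.9 + 41·(8 − 16.4)/22 = 49.2°C.
Reverse: G+C = 10, N = 19 → Tm = 64.9 + 41·(10 − 16.4)/19 = 51.1°C.
|ΔTm| = |49.2 − 51.1| = 1.9°C, ≤ 3.8°C.

|ΔTm| = 1.9°C; the pair is acceptable.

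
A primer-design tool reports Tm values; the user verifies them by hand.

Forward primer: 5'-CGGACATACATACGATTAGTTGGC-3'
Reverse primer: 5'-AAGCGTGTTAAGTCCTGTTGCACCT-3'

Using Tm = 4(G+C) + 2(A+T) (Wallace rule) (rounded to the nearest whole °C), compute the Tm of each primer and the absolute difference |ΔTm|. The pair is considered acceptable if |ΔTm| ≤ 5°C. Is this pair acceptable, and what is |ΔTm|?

|ΔTm| = 4°C; the pair is acceptable.

Forward: A=7 T=6 G=6 C=5 → Tm = 2·13 + 4·11 = 70°C.
Reverse: A=5 T=8 G=6 C=6 → Tm = 2·13 + 4·12 = 74°C.
|ΔTm| = |70 − 74| = 4°C, ≤ 5°C.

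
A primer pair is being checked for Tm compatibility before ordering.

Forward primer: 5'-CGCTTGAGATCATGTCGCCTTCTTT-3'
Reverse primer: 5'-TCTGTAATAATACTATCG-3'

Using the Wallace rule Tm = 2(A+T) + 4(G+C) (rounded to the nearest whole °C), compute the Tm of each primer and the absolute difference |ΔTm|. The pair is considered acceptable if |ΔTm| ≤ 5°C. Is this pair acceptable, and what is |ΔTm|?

Forward: A=3 T=10 G=5 C=7 → Tm = 2·13 + 4·12 = 74°C.
Reverse: A=6 T=7 G=2 C=3 → Tm = 2·13 + 4·5 = 46°C.
|ΔTm| = |74 − 46| = 28°C, > 5°C.

|ΔTm| = 28°C; the pair is not acceptable.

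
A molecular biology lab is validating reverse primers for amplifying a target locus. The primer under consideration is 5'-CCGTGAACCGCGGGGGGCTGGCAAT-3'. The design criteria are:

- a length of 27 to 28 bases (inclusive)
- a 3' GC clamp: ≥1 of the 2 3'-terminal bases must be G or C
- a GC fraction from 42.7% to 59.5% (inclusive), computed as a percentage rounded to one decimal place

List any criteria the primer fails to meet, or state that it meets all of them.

Base counts: A=4, T=3, G=11, C=7 (length 25).
length: length 25, outside 27–28 ✗
GC clamp: 3' end AT has 0 G/C, need ≥1 ✗
GC content: GC 18/25 = 72.0%, outside 42.7–59.5% ✗

Fails: length, GC clamp, GC content.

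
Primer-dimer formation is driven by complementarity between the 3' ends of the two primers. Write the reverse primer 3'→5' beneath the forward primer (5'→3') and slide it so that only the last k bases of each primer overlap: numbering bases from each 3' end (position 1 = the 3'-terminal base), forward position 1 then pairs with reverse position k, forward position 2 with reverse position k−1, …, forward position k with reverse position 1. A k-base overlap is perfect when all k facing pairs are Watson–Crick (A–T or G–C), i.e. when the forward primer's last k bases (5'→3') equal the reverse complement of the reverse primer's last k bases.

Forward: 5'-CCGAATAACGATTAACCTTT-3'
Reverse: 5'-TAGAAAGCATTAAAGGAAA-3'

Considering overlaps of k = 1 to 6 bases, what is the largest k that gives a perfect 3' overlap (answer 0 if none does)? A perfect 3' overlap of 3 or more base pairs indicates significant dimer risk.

Longest perfect overlap: 3 complementary base pairs; significant dimer risk (threshold 3).

Last 6 bases (5'→3') — forward …ACCTTT, reverse …AGGAAA.
Reverse complement of the reverse primer's last 6 bases: TTTCCT; its first k bases are the reverse complement of the reverse primer's last k bases, so a perfect k-base overlap needs the forward primer's last k bases to equal them.
Comparing (forward last k vs required): k=1: T vs T ✓; k=2: TT vs TT ✓; k=3: TTT vs TTT ✓; k=4: CTTT vs TTTC ✗; k=5: CCTTT vs TTTCC ✗; k=6: ACCTTT vs TTTCCT ✗.
Perfect overlaps at k = 1, 2, 3; the largest is 3.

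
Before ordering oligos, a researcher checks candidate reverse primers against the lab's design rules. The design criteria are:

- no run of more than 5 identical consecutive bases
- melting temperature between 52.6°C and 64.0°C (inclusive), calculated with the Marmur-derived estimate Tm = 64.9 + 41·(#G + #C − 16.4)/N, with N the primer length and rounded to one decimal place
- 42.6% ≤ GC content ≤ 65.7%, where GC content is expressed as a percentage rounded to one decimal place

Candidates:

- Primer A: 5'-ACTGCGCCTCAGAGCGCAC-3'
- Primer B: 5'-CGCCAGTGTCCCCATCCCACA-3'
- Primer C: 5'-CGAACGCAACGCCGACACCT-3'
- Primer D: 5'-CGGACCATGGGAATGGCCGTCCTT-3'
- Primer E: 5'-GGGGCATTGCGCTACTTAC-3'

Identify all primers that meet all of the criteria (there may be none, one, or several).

Primer C, Primer D and Primer E.

Primer A (19 nt, A=4 T=2 G=5 C=8): longest run = 2 ✓; Tm = 64.9 + 41·(13 − 16.4)/19 = 57.6°C ✓; GC 13/19 = 68.4%, outside 42.6–65.7% ✗ — fails.
Primer B (21 nt, A=4 T=3 G=3 C=11): longest run = 4 ✓; Tm = 64.9 + 41·(14 − 16.4)/21 = 60.2°C ✓; GC 14/21 = 66.7%, outside 42.6–65.7% ✗ — fails.
Primer C (20 nt, A=6 T=1 G=4 C=9): longest run = 2 ✓; Tm = 64.9 + 41·(13 − 16.4)/20 = 57.9°C ✓; GC 13/20 = 65.0% ✓ — passes.
Primer D (24 nt, A=4 T=5 G=8 C=7): longest run = 3 ✓; Tm = 64.9 + 41·(15 − 16.4)/24 = 62.5°C ✓; GC 15/24 = 62.5% ✓ — passes.
Primer E (19 nt, A=3 T=5 G=6 C=5): longest run = 4 ✓; Tm = 64.9 + 41·(11 − 16.4)/19 = 53.2°C ✓; GC 11/19 = 57.9% ✓ — passes.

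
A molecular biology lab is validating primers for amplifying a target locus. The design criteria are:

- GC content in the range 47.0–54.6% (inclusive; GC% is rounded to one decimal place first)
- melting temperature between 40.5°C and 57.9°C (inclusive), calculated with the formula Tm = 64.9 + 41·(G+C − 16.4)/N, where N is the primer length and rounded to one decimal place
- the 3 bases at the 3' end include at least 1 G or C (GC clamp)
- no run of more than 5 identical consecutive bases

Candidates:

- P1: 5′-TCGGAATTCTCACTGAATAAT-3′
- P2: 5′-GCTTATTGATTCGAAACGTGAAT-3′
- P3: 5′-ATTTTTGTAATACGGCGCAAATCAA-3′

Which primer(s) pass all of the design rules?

None of the candidates satisfy all criteria.

P1 (21 nt, A=7 T=7 G=3 C=4): GC 7/21 = 33.3%, outside 47.0–54.6% ✗; Tm = 64.9 + 41·(7 − 16.4)/21 = 46.5°C ✓; 3' end AAT has 0 G/C, need ≥1 ✗; longest run = 2 ✓ — fails.
P2 (23 nt, A=7 T=8 G=5 C=3): GC 8/23 = 34.8%, outside 47.0–54.6% ✗; Tm = 64.9 + 41·(8 − 16.4)/23 = 49.9°C ✓; 3' end AAT has 0 G/C, need ≥1 ✗; longest run = 3 ✓ — fails.
P3 (25 nt, A=9 T=8 G=4 C=4): GC 8/25 = 32.0%, outside 47.0–54.6% ✗; Tm = 64.9 + 41·(8 − 16.4)/25 = 51.1°C ✓; 3' end CAA has 1 G/C ✓; longest run = 5 ✓ — fails.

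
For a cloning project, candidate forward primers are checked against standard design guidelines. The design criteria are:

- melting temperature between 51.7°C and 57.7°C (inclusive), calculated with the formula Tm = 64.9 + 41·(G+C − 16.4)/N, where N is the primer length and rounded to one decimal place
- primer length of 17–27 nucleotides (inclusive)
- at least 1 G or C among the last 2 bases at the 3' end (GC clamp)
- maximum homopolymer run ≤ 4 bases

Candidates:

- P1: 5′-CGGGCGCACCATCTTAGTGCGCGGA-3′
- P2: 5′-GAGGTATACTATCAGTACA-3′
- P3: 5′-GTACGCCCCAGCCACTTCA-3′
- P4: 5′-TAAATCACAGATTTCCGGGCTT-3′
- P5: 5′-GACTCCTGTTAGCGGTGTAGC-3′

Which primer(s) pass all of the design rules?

P1 (25 nt, A=4 T=4 G=9 C=8): Tm = 64.9 + 41·(17 − 16.4)/25 = 65.9°C, outside 51.7–57.7°C ✗; length 25 ✓; 3' end GA has 1 G/C ✓; longest run = 3 ✓ — fails.
P2 (19 nt, A=7 T=5 G=4 C=3): Tm = 64.9 + 41·(7 − 16.4)/19 = 44.6°C, outside 51.7–57.7°C ✗; length 19 ✓; 3' end CA has 1 G/C ✓; longest run = 2 ✓ — fails.
P3 (19 nt, A=4 T=3 G=3 C=9): Tm = 64.9 + 41·(12 − 16.4)/19 = 55.4°C ✓; length 19 ✓; 3' end CA has 1 G/C ✓; longest run = 4 ✓ — passes.
P4 (22 nt, A=6 T=7 G=4 C=5): Tm = 64.9 + 41·(9 − 16.4)/22 = 51.1°C, outside 51.7–57.7°C ✗; length 22 ✓; 3' end TT has 0 G/C, need ≥1 ✗; longest run = 3 ✓ — fails.
P5 (21 nt, A=3 T=6 G=7 C=5): Tm = 64.9 + 41·(12 − 16.4)/21 = 56.3°C ✓; length 21 ✓; 3' end GC has 2 G/C ✓; longest run = 2 ✓ — passes.

P3 and P5.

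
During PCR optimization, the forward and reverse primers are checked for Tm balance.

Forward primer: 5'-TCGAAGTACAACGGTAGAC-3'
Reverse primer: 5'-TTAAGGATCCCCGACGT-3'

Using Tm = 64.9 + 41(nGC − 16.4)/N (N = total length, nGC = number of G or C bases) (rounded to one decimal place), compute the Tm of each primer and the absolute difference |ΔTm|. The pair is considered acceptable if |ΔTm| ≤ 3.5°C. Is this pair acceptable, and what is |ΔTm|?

Forward: G+C = 9, N = 19 → Tm = 64.9 + 41·(9 − 16.4)/19 = 48.9°C.
Reverse: G+C = 9, N = 17 → Tm = 64.9 + 41·(9 − 16.4)/17 = 47.1°C.
|ΔTm| = |48.9 − 47.1| = 1.8°C, ≤ 3.5°C.

|ΔTm| = 1.8°C; the pair is acceptable.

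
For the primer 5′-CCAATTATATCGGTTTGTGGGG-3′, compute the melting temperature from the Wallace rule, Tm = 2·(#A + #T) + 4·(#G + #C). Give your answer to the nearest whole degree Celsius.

Base counts: A=4, T=8, G=7, C=3 (length 22).
Tm = 2·(4+8) + 4·(7+3) = 2·12 + 4·10 = 24 + 40 = 64°C.

64°C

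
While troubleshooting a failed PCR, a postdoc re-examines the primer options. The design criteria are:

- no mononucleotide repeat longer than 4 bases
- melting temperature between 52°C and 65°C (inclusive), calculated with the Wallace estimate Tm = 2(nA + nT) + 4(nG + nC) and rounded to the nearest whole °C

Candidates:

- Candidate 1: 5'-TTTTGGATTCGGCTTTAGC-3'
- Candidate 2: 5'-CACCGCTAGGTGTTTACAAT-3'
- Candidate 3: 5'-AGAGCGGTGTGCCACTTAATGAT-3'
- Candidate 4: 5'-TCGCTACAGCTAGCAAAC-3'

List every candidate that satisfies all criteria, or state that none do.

Candidate 1, Candidate 2 and Candidate 4.

Candidate 1 (19 nt, A=2 T=9 G=5 C=3): longest run = 4 ✓; Tm = 2·11 + 4·8 = 54°C ✓ — passes.
Candidate 2 (20 nt, A=5 T=6 G=4 C=5): longest run = 3 ✓; Tm = 2·11 + 4·9 = 58°C ✓ — passes.
Candidate 3 (23 nt, A=6 T=6 G=7 C=4): longest run = 2 ✓; Tm = 2·12 + 4·11 = 68°C, outside 52–65°C ✗ — fails.
Candidate 4 (18 nt, A=6 T=3 G=3 C=6): longest run = 3 ✓; Tm = 2·9 + 4·9 = 54°C ✓ — passes.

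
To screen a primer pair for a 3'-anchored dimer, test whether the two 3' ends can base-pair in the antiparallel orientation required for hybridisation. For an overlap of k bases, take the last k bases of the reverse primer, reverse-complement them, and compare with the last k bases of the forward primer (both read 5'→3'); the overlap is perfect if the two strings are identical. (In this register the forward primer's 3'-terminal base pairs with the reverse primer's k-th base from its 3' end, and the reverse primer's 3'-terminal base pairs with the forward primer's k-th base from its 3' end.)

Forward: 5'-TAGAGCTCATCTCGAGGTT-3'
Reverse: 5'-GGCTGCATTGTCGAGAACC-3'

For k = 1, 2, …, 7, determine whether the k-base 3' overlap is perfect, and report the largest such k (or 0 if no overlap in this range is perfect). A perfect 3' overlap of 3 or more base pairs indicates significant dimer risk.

Longest perfect overlap: 4 complementary base pairs; significant dimer risk (threshold 3).

Last 7 bases (5'→3') — forward …CGAGGTT, reverse …GAGAACC.
Reverse complement of the reverse primer's last 7 bases: GGTTCTC; its first k bases are the reverse complement of the reverse primer's last k bases, so a perfect k-base overlap needs the forward primer's last k bases to equal them.
Comparing (forward last k vs required): k=1: T vs G ✗; k=2: TT vs GG ✗; k=3: GTT vs GGT ✗; k=4: GGTT vs GGTT ✓; k=5: AGGTT vs GGTTC ✗; k=6: GAGGTT vs GGTTCT ✗; k=7: CGAGGTT vs GGTTCTC ✗.
Only k = 4 is perfect, so the longest perfect 3' overlap is 4.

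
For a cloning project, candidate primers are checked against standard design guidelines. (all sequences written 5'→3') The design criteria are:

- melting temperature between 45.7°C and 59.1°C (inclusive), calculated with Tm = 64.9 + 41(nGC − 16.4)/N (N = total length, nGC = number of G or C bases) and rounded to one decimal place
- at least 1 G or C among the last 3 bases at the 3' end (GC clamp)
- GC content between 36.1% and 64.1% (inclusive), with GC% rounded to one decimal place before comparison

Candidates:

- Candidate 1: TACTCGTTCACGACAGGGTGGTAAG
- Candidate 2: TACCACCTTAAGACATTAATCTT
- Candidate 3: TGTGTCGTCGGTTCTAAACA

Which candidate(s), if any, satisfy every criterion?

Candidate 3 only.

Candidate 1 (25 nt, A=6 T=6 G=8 C=5): Tm = 64.9 + 41·(13 − 16.4)/25 = 59.3°C, outside 45.7–59.1°C ✗; 3' end AAG has 1 G/C ✓; GC 13/25 = 52.0% ✓ — fails.
Candidate 2 (23 nt, A=8 T=8 G=1 C=6): Tm = 64.9 + 41·(7 − 16.4)/23 = 48.1°C ✓; 3' end CTT has 1 G/C ✓; GC 7/23 = 30.4%, outside 36.1–64.1% ✗ — fails.
Candidate 3 (20 nt, A=4 T=7 G=5 C=4): Tm = 64.9 + 41·(9 − 16.4)/20 = 49.7°C ✓; 3' end ACA has 1 G/C ✓; GC 9/20 = 45.0% ✓ — passes.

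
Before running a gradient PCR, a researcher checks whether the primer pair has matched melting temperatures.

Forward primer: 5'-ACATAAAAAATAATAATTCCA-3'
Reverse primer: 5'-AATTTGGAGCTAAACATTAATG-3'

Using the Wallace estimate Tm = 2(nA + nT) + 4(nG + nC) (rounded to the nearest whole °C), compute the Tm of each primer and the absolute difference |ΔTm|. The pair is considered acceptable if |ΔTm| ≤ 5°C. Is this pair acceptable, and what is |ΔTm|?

|ΔTm| = 8°C; the pair is not acceptable.

Forward: A=13 T=5 G=0 C=3 → Tm = 2·18 + 4·3 = 48°C.
Reverse: A=9 T=7 G=4 C=2 → Tm = 2·16 + 4·6 = 56°C.
|ΔTm| = |48 − 56| = 8°C, > 5°C.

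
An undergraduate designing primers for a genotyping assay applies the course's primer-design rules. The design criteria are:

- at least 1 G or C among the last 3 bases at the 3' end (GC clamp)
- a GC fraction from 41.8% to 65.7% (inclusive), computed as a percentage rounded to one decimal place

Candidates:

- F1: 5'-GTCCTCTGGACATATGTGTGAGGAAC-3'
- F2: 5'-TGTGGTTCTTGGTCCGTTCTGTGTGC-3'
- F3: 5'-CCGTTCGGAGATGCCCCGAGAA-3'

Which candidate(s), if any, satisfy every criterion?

F1, F2 and F3.

F1 (26 nt, A=6 T=7 G=8 C=5): 3' end AAC has 1 G/C ✓; GC 13/26 = 50.0% ✓ — passes.
F2 (26 nt, A=0 T=12 G=9 C=5): 3' end TGC has 2 G/C ✓; GC 14/26 = 53.8% ✓ — passes.
F3 (22 nt, A=5 T=3 G=7 C=7): 3' end GAA has 1 G/C ✓; GC 14/22 = 63.6% ✓ — passes.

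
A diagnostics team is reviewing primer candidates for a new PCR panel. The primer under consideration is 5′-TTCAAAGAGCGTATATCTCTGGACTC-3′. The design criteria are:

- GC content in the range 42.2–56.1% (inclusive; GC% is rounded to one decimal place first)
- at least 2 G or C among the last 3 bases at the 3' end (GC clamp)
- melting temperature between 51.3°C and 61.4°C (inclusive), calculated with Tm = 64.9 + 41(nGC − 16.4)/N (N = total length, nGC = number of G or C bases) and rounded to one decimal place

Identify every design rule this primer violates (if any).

Base counts: A=7, T=8, G=5, C=6 (length 26).
GC content: GC 11/26 = 42.3% ✓
GC clamp: 3' end CTC has 2 G/C ✓
Tm: Tm = 64.9 + 41·(11 − 16.4)/26 = 56.4°C ✓

Meets all criteria.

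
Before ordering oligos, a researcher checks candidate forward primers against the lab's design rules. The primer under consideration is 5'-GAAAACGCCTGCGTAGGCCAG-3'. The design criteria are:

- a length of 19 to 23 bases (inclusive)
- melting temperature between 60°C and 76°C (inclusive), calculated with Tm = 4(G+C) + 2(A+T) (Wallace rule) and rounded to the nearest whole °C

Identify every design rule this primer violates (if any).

Base counts: A=6, T=2, G=7, C=6 (length 21).
length: length 21 ✓
Tm: Tm = 2·8 + 4·13 = 68°C ✓

Meets all criteria.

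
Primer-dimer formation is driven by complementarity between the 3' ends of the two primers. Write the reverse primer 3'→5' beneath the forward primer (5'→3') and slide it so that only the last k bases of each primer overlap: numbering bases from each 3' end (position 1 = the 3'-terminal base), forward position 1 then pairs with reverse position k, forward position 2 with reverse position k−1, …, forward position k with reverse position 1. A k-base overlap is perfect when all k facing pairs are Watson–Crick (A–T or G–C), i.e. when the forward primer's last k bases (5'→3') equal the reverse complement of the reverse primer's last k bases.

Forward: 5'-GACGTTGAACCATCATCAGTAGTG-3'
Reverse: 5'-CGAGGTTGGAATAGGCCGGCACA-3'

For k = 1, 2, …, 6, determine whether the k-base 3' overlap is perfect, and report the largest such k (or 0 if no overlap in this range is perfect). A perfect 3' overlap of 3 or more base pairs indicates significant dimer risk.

Last 6 bases (5'→3') — forward …GTAGTG, reverse …GGCACA.
Reverse complement of the reverse primer's last 6 bases: TGTGCC; its first k bases are the reverse complement of the reverse primer's last k bases, so a perfect k-base overlap needs the forward primer's last k bases to equal them.
Comparing (forward last k vs required): k=1: G vs T ✗; k=2: TG vs TG ✓; k=3: GTG vs TGT ✗; k=4: AGTG vs TGTG ✗; k=5: TAGTG vs TGTGC ✗; k=6: GTAGTG vs TGTGCC ✗.
Only k = 2 is perfect, so the longest perfect 3' overlap is 2.

Longest perfect overlap: 2 complementary base pairs; below the dimer-risk threshold (threshold 3).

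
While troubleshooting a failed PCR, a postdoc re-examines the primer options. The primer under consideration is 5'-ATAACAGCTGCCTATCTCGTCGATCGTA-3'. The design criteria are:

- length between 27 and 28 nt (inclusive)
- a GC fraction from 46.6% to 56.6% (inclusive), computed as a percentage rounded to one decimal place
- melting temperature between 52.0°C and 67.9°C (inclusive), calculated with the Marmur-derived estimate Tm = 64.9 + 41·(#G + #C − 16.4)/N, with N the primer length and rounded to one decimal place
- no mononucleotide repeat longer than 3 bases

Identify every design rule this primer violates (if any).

Base counts: A=7, T=8, G=5, C=8 (length 28).
length: length 28 ✓
GC content: GC 13/28 = 46.4%, outside 46.6–56.6% ✗
Tm: Tm = 64.9 + 41·(13 − 16.4)/28 = 59.9°C ✓
homopolymer run: longest run = 2 ✓

Fails: GC content.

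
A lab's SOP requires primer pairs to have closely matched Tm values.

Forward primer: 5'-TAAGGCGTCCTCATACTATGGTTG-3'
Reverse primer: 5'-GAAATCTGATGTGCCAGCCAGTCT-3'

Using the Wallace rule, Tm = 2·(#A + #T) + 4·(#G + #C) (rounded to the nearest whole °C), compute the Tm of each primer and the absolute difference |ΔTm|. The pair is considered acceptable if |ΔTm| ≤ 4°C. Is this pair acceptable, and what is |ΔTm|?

Forward: A=5 T=8 G=6 C=5 → Tm = 2·13 + 4·11 = 70°C.
Reverse: A=6 T=6 G=6 C=6 → Tm = 2·12 + 4·12 = 72°C.
|ΔTm| = |70 − 72| = 2°C, ≤ 4°C.

|ΔTm| = 2°C; the pair is acceptable.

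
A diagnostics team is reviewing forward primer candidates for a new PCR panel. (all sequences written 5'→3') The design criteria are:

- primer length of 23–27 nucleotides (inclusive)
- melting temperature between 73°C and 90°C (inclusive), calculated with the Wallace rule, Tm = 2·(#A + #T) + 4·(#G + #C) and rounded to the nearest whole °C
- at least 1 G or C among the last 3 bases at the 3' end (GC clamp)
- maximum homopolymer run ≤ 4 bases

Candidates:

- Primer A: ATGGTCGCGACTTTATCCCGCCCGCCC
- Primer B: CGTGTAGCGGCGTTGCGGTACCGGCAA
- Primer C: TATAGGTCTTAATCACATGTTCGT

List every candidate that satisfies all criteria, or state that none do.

Primer A and Primer B.

Primer A (27 nt, A=3 T=6 G=6 C=12): length 27 ✓; Tm = 2·9 + 4·18 = 90°C ✓; 3' end CCC has 3 G/C ✓; longest run = 3 ✓ — passes.
Primer B (27 nt, A=4 T=5 G=11 C=7): length 27 ✓; Tm = 2·9 + 4·18 = 90°C ✓; 3' end CAA has 1 G/C ✓; longest run = 2 ✓ — passes.
Primer C (24 nt, A=6 T=10 G=4 C=4): length 24 ✓; Tm = 2·16 + 4·8 = 64°C, outside 73–90°C ✗; 3' end CGT has 2 G/C ✓; longest run = 2 ✓ — fails.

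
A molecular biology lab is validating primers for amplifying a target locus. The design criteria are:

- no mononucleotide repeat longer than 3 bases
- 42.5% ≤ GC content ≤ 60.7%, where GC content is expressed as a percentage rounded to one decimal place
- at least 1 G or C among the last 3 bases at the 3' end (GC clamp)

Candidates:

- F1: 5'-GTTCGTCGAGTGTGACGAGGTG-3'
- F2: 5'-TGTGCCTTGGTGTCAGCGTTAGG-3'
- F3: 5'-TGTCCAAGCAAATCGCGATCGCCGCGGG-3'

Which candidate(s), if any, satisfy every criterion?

F1 and F2.

F1 (22 nt, A=3 T=6 G=10 C=3): longest run = 2 ✓; GC 13/22 = 59.1% ✓; 3' end GTG has 2 G/C ✓ — passes.
F2 (23 nt, A=2 T=8 G=9 C=4): longest run = 2 ✓; GC 13/23 = 56.5% ✓; 3' end AGG has 2 G/C ✓ — passes.
F3 (28 nt, A=6 T=4 G=9 C=9): longest run = 3 ✓; GC 18/28 = 64.3%, outside 42.5–60.7% ✗; 3' end GGG has 3 G/C ✓ — fails.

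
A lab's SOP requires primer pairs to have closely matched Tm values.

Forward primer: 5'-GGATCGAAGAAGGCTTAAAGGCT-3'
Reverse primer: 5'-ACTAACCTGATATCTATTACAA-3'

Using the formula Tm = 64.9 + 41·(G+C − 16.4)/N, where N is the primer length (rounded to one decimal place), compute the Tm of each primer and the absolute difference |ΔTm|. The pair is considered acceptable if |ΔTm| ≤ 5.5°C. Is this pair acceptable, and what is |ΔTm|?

|ΔTm| = 9.8°C; the pair is not acceptable.

Forward: G+C = 11, N = 23 → Tm = 64.9 + 41·(11 − 16.4)/23 = 55.3°C.
Reverse: G+C = 6, N = 22 → Tm = 64.9 + 41·(6 − 16.4)/22 = 45.5°C.
|ΔTm| = |55.3 − 45.5| = 9.8°C, > 5.5°C.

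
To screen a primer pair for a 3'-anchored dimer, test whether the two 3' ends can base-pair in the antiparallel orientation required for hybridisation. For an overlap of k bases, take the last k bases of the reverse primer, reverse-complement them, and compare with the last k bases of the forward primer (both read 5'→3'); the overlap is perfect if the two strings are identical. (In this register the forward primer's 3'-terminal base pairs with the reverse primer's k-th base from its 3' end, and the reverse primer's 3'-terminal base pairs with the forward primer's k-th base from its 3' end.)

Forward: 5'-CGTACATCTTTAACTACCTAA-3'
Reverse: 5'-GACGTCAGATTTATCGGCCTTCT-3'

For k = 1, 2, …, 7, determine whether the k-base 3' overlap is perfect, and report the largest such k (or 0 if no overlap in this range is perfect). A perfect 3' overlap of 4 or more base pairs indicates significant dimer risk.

Longest perfect overlap: 1 complementary base pair; below the dimer-risk threshold (threshold 4).

Last 7 bases (5'→3') — forward …TACCTAA, reverse …GCCTTCT.
Reverse complement of the reverse primer's last 7 bases: AGAAGGC; its first k bases are the reverse complement of the reverse primer's last k bases, so a perfect k-base overlap needs the forward primer's last k bases to equal them.
Comparing (forward last k vs required): k=1: A vs A ✓; k=2: AA vs AG ✗; k=3: TAA vs AGA ✗; k=4: CTAA vs AGAA ✗; k=5: CCTAA vs AGAAG ✗; k=6: ACCTAA vs AGAAGG ✗; k=7: TACCTAA vs AGAAGGC ✗.
Only k = 1 is perfect, so the longest perfect 3' overlap is 1.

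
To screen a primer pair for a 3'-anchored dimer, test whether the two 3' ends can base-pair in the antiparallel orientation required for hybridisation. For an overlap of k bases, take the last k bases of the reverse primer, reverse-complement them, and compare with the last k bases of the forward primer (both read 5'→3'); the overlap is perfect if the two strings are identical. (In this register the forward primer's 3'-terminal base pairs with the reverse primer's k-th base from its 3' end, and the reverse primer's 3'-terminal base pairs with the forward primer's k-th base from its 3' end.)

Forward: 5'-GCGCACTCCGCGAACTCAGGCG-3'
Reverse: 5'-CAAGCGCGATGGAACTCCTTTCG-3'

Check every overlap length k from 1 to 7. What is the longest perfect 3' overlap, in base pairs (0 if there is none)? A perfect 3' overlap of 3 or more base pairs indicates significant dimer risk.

Last 7 bases (5'→3') — forward …TCAGGCG, reverse …CCTTTCG.
Reverse complement of the reverse primer's last 7 bases: CGAAAGG; its first k bases are the reverse complement of the reverse primer's last k bases, so a perfect k-base overlap needs the forward primer's last k bases to equal them.
Comparing (forward last k vs required): k=1: G vs C ✗; k=2: CG vs CG ✓; k=3: GCG vs CGA ✗; k=4: GGCG vs CGAA ✗; k=5: AGGCG vs CGAAA ✗; k=6: CAGGCG vs CGAAAG ✗; k=7: TCAGGCG vs CGAAAGG ✗.
Only k = 2 is perfect, so the longest perfect 3' overlap is 2.

Longest perfect overlap: 2 complementary base pairs; below the dimer-risk threshold (threshold 3).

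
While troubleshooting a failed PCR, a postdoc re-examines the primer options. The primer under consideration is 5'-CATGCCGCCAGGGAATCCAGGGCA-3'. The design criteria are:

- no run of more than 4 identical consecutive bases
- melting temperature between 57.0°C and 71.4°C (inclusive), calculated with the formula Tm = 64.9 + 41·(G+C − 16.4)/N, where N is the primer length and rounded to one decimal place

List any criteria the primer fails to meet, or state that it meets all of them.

Base counts: A=6, T=2, G=8, C=8 (length 24).
homopolymer run: longest run = 3 ✓
Tm: Tm = 64.9 + 41·(16 − 16.4)/24 = 64.2°C ✓

Meets all criteria.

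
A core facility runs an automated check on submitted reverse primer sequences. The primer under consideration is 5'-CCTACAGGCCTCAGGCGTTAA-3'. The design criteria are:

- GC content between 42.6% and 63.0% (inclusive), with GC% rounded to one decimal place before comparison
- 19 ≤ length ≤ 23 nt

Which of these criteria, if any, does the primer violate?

Meets all criteria.

Base counts: A=5, T=4, G=5, C=7 (length 21).
GC content: GC 12/21 = 57.1% ✓
length: length 21 ✓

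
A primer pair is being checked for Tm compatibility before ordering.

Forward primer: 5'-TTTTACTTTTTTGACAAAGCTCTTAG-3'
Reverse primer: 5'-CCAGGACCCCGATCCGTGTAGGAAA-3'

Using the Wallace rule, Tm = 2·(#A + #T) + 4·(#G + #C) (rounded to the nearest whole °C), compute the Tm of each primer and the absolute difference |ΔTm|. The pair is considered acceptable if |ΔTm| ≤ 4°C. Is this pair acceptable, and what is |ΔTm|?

Forward: A=6 T=13 G=3 C=4 → Tm = 2·19 + 4·7 = 66°C.
Reverse: A=7 T=3 G=7 C=8 → Tm = 2·10 + 4·15 = 80°C.
|ΔTm| = |66 − 80| = 14°C, > 4°C.

|ΔTm| = 14°C; the pair is not acceptable.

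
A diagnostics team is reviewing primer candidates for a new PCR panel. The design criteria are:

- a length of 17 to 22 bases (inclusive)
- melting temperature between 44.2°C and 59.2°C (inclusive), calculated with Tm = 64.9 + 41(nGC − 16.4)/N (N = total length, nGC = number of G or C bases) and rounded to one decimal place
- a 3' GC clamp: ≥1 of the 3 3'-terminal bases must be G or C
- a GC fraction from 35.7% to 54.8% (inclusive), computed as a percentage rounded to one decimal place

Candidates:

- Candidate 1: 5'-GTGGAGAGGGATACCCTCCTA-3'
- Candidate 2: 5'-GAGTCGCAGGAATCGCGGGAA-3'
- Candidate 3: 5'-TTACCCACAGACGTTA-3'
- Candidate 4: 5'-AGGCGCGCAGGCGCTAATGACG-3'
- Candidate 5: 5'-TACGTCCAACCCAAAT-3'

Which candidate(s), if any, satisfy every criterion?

None of the candidates satisfy all criteria.

Candidate 1 (21 nt, A=5 T=4 G=7 C=5): length 21 ✓; Tm = 64.9 + 41·(12 − 16.4)/21 = 56.3°C ✓; 3' end CTA has 1 G/C ✓; GC 12/21 = 57.1%, outside 35.7–54.8% ✗ — fails.
Candidate 2 (21 nt, A=6 T=2 G=9 C=4): length 21 ✓; Tm = 64.9 + 41·(13 − 16.4)/21 = 58.3°C ✓; 3' end GAA has 1 G/C ✓; GC 13/21 = 61.9%, outside 35.7–54.8% ✗ — fails.
Candidate 3 (16 nt, A=5 T=4 G=2 C=5): length 16, outside 17–22 ✗; Tm = 64.9 + 41·(7 − 16.4)/16 = 40.8°C, outside 44.2–59.2°C ✗; 3' end TTA has 0 G/C, need ≥1 ✗; GC 7/16 = 43.8% ✓ — fails.
Candidate 4 (22 nt, A=5 T=2 G=9 C=6): length 22 ✓; Tm = 64.9 + 41·(15 − 16.4)/22 = 62.3°C, outside 44.2–59.2°C ✗; 3' end ACG has 2 G/C ✓; GC 15/22 = 68.2%, outside 35.7–54.8% ✗ — fails.
Candidate 5 (16 nt, A=6 T=3 G=1 C=6): length 16, outside 17–22 ✗; Tm = 64.9 + 41·(7 − 16.4)/16 = 40.8°C, outside 44.2–59.2°C ✗; 3' end AAT has 0 G/C, need ≥1 ✗; GC 7/16 = 43.8% ✓ — fails.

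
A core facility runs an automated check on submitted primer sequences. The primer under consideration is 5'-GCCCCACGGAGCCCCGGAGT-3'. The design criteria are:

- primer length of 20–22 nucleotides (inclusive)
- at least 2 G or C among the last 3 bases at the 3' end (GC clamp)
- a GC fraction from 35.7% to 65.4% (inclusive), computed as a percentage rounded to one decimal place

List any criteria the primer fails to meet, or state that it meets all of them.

Base counts: A=3, T=1, G=7, C=9 (length 20).
length: length 20 ✓
GC clamp: 3' end AGT has 1 G/C, need ≥2 ✗
GC content: GC 16/20 = 80.0%, outside 35.7–65.4% ✗

Fails: GC clamp, GC content.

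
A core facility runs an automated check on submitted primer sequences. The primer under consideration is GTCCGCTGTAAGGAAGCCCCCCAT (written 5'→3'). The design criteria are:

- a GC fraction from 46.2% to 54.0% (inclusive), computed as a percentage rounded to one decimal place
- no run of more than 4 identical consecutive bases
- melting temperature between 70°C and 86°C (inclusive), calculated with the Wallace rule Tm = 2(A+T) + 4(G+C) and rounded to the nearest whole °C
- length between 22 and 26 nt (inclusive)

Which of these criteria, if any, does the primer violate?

Base counts: A=5, T=4, G=6, C=9 (length 24).
GC content: GC 15/24 = 62.5%, outside 46.2–54.0% ✗
homopolymer run: longest run = 6, exceeds 4 ✗
Tm: Tm = 2·9 + 4·15 = 78°C ✓
length: length 24 ✓

Fails: GC content, homopolymer run.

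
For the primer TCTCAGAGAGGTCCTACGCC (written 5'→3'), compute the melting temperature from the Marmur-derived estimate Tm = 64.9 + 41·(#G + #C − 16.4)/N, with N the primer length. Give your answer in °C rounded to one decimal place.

55.9°C

Base counts: A=4, T=4, G=5, C=7; G+C = 12, N = 20.
Tm = 64.9 + 41·(12 − 16.4)/20 = 64.9 + -180.40/20 = 55.9°C.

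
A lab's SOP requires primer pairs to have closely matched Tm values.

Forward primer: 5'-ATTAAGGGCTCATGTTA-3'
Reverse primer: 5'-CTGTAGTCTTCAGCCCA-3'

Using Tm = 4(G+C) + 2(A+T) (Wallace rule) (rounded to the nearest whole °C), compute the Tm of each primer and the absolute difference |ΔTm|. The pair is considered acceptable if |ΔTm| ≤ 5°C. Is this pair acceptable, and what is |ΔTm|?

|ΔTm| = 6°C; the pair is not acceptable.

Forward: A=5 T=6 G=4 C=2 → Tm = 2·11 + 4·6 = 46°C.
Reverse: A=3 T=5 G=3 C=6 → Tm = 2·8 + 4·9 = 52°C.
|ΔTm| = |46 − 52| = 6°C, > 5°C.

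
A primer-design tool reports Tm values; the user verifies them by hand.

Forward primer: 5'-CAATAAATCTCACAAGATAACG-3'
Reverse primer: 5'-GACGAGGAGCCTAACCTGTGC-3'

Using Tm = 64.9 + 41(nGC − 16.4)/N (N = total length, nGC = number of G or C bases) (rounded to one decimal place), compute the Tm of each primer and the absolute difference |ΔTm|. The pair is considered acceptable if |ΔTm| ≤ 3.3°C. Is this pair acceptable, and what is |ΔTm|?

|ΔTm| = 10.9°C; the pair is not acceptable.

Forward: G+C = 7, N = 22 → Tm = 64.9 + 41·(7 − 16.4)/22 = 47.4°C.
Reverse: G+C = 13, N = 21 → Tm = 64.9 + 41·(13 − 16.4)/21 = 58.3°C.
|ΔTm| = |47.4 − 58.3| = 10.9°C, > 3.3°C.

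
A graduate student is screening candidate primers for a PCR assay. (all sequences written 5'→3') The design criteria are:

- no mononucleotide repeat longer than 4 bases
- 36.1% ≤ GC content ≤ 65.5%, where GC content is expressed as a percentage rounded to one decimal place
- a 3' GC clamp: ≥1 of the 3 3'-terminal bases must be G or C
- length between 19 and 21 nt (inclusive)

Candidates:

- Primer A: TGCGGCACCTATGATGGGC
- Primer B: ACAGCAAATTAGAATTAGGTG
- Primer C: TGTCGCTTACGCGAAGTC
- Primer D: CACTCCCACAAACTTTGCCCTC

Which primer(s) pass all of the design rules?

Primer A (19 nt, A=3 T=4 G=7 C=5): longest run = 3 ✓; GC 12/19 = 63.2% ✓; 3' end GGC has 3 G/C ✓; length 19 ✓ — passes.
Primer B (21 nt, A=9 T=5 G=5 C=2): longest run = 3 ✓; GC 7/21 = 33.3%, outside 36.1–65.5% ✗; 3' end GTG has 2 G/C ✓; length 21 ✓ — fails.
Primer C (18 nt, A=3 T=5 G=5 C=5): longest run = 2 ✓; GC 10/18 = 55.6% ✓; 3' end GTC has 2 G/C ✓; length 18, outside 19–21 ✗ — fails.
Primer D (22 nt, A=5 T=5 G=1 C=11): longest run = 3 ✓; GC 12/22 = 54.5% ✓; 3' end CTC has 2 G/C ✓; length 22, outside 19–21 ✗ — fails.

Primer A only.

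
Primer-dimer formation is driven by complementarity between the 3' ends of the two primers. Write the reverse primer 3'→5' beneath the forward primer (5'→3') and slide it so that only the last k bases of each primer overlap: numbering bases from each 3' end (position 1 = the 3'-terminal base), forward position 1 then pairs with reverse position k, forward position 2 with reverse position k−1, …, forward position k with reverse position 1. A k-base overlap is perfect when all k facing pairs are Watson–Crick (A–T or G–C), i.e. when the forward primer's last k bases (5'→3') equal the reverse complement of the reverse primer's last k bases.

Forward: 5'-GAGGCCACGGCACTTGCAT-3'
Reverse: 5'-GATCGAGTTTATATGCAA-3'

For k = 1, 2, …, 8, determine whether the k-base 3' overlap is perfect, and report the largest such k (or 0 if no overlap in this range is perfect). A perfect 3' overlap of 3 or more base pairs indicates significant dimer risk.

Last 8 bases (5'→3') — forward …ACTTGCAT, reverse …ATATGCAA.
Reverse complement of the reverse primer's last 8 bases: TTGCATAT; its first k bases are the reverse complement of the reverse primer's last k bases, so a perfect k-base overlap needs the forward primer's last k bases to equal them.
Comparing (forward last k vs required): k=1: T vs T ✓; k=2: AT vs TT ✗; k=3: CAT vs TTG ✗; k=4: GCAT vs TTGC ✗; k=5: TGCAT vs TTGCA ✗; k=6: TTGCAT vs TTGCAT ✓; k=7: CTTGCAT vs TTGCATA ✗; k=8: ACTTGCAT vs TTGCATAT ✗.
Perfect overlaps at k = 1, 6; the largest is 6.

Longest perfect overlap: 6 complementary base pairs; significant dimer risk (threshold 3).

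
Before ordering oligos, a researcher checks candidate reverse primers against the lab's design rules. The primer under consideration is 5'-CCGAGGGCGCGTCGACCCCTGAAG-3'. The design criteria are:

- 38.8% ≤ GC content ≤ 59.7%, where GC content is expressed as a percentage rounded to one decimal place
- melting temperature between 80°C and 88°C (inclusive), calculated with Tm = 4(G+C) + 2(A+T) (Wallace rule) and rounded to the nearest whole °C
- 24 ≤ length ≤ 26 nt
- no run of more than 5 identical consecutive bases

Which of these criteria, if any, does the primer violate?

Base counts: A=4, T=2, G=9, C=9 (length 24).
GC content: GC 18/24 = 75.0%, outside 38.8–59.7% ✗
Tm: Tm = 2·6 + 4·18 = 84°C ✓
length: length 24 ✓
homopolymer run: longest run = 4 ✓

Fails: GC content.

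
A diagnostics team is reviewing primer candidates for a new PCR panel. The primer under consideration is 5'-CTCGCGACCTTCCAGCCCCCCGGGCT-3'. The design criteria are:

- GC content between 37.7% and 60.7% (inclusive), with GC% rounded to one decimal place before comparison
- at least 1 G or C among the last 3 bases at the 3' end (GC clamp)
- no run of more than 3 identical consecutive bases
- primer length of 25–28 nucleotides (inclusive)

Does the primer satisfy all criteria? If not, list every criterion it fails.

Fails: GC content, homopolymer run.

Base counts: A=2, T=4, G=6, C=14 (length 26).
GC content: GC 20/26 = 76.9%, outside 37.7–60.7% ✗
GC clamp: 3' end GCT has 2 G/C ✓
homopolymer run: longest run = 6, exceeds 3 ✗
length: length 26 ✓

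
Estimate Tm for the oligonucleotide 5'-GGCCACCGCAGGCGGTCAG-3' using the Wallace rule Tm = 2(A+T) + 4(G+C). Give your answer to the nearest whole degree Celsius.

Base counts: A=3, T=1, G=8, C=7 (length 19).
Tm = 2·(3+1) + 4·(8+7) = 2·4 + 4·15 = 8 + 60 = 68°C.

68°C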